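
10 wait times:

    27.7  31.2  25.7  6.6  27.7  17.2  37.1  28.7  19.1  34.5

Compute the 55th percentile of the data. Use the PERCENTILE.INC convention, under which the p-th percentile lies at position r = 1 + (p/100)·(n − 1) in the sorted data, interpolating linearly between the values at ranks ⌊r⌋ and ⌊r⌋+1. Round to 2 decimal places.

Sorted: 6.6, 17.2, 19.1, 25.7, 27.7, 27.7, 28.7, 31.2, 34.5, 37.1.
n = 10.
r = 1 + (55/100)·(10 − 1) = 1 + 4.95 = 5.95.
Rank 5 is 27.7 and rank 6 is 27.7.
Interpolate: 27.7 + 0.95·(27.7 − 27.7) = 27.7 + 0.95·0 = 27.7.

27.70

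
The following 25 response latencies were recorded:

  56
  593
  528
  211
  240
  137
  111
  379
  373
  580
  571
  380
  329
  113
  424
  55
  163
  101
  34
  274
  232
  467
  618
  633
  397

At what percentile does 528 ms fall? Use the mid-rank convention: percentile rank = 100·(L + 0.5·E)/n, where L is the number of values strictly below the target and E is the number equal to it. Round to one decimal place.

Sorted: 34, 55, 56, 101, 111, 113, 137, 163, 211, 232, 240, 274, 329, 373, 379, 380, 397, 424, 467, 528, 571, 580, 593, 618, 633.
Count below 528: L = 19; count equal: E = 1; n = 25.
Percentile rank = 100·(19 + 0.5·1)/25 = 100·19.5/25 = 78.

78.0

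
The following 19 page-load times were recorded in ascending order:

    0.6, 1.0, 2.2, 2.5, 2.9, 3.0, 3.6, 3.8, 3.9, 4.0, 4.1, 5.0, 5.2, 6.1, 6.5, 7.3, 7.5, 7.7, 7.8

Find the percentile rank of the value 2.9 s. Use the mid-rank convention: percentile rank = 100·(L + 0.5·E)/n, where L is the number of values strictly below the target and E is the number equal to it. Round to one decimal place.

23.7

Count below 2.9: L = 4; count equal: E = 1; n = 19.
Percentile rank = 100·(4 + 0.5·1)/19 = 100·4.5/19 = 23.68.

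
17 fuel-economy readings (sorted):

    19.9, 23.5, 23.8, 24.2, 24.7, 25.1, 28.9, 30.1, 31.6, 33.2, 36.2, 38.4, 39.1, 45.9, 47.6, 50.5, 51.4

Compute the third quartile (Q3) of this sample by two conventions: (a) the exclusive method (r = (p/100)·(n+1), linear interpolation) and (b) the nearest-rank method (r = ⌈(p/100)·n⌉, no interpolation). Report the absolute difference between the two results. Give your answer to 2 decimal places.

3.40

n = 17.
(a) r = 13.5; between ranks 13 (39.1) and 14 (45.9): 42.5.
(b) the nearest-rank method: rank 13 → 39.1.
|42.5 − 39.1| = 3.4.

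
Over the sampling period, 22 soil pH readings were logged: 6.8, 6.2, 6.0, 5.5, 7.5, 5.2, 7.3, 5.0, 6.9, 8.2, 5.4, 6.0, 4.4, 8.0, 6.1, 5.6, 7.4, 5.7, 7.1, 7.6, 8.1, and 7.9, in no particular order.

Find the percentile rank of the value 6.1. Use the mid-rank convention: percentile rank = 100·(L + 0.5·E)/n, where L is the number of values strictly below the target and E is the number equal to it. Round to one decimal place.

43.2

Sorted: 4.4, 5.0, 5.2, 5.4, 5.5, 5.6, 5.7, 6.0, 6.0, 6.1, 6.2, 6.8, 6.9, 7.1, 7.3, 7.4, 7.5, 7.6, 7.9, 8.0, 8.1, 8.2.
Count below 6.1: L = 9; count equal: E = 1; n = 22.
Percentile rank = 100·(9 + 0.5·1)/22 = 100·9.5/22 = 43.18.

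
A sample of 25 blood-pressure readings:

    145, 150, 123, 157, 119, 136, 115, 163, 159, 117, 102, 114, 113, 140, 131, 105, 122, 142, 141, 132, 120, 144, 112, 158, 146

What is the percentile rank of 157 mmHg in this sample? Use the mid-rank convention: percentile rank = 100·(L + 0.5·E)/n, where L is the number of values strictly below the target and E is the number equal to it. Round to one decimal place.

86.0

Sorted: 102, 105, 112, 113, 114, 115, 117, 119, 120, 122, 123, 131, 132, 136, 140, 141, 142, 144, 145, 146, 150, 157, 158, 159, 163.
Count below 157: L = 21; count equal: E = 1; n = 25.
Percentile rank = 100·(21 + 0.5·1)/25 = 100·21.5/25 = 86.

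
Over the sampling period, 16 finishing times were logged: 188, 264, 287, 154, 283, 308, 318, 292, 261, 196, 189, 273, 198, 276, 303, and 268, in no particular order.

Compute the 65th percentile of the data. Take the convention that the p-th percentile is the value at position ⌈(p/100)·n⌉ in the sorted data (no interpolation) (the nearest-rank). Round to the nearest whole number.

Sorted: 154, 188, 189, 196, 198, 261, 264, 268, 273, 276, 283, 287, 292, 303, 308, 318.
n = 16.
Position = ⌈65/100 · 16⌉ = ⌈10.4⌉ = 11.
The value at rank 11 is 283.

283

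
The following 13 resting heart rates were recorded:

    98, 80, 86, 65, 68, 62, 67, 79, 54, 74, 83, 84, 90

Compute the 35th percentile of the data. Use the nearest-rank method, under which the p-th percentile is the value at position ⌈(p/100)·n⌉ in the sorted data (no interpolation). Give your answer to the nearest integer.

68

Sorted: 54, 62, 65, 67, 68, 74, 79, 80, 83, 84, 86, 90, 98.
n = 13.
Position = ⌈35/100 · 13⌉ = ⌈4.55⌉ = 5.
The value at rank 5 is 68.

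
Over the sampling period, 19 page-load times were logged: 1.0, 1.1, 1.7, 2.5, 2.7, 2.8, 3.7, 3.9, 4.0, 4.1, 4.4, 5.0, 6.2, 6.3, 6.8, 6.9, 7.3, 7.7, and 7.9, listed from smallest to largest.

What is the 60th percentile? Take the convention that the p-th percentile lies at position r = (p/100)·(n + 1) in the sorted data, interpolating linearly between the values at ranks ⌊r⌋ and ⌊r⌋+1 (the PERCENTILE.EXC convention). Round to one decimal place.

n = 19.
r = (60/100)·(19 + 1) = 12.
r is an integer, so P60 is the value at rank 12: 5.0.

5.0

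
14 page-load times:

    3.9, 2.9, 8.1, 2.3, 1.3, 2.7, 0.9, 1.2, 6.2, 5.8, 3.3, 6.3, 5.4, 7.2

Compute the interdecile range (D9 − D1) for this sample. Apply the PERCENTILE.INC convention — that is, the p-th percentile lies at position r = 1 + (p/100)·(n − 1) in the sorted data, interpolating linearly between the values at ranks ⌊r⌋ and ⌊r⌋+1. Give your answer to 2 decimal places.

5.70

Sorted: 0.9, 1.2, 1.3, 2.3, 2.7, 2.9, 3.3, 3.9, 5.4, 5.8, 6.2, 6.3, 7.2, 8.1.
n = 14.
P10: r = 2.3; ranks 2–3 are 1.2, 1.3; interpolating gives 1.23.
P90: r = 12.7; ranks 12–13 are 6.3, 7.2; interpolating gives 6.93.
Difference: 6.93 − 1.23 = 5.7.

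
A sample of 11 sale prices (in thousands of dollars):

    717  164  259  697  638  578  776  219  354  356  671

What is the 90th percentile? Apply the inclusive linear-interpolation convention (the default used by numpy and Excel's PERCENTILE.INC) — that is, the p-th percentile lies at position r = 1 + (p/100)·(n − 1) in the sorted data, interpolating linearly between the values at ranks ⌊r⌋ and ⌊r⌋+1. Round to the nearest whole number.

Sorted: 164, 219, 259, 354, 356, 578, 638, 671, 697, 717, 776.
n = 11.
r = 1 + (90/100)·(11 − 1) = 1 + 9 = 10.
r is an integer, so P90 is the value at rank 10: 717.

717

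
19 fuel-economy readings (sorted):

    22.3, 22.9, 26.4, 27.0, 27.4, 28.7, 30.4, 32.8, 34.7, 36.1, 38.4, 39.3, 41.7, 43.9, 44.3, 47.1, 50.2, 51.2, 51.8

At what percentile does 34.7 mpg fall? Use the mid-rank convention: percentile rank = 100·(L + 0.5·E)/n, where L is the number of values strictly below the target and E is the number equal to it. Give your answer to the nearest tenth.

Count below 34.7: L = 8; count equal: E = 1; n = 19.
Percentile rank = 100·(8 + 0.5·1)/19 = 100·8.5/19 = 44.74.

44.7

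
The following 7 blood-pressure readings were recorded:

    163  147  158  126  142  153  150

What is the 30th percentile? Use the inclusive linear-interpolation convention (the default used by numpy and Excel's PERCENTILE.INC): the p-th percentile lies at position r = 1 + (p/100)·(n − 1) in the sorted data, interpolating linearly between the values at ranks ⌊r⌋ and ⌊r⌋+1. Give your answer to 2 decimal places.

146.00

Sorted: 126, 142, 147, 150, 153, 158, 163.
n = 7.
r = 1 + (30/100)·(7 − 1) = 1 + 1.8 = 2.8.
Rank 2 is 142 and rank 3 is 147.
Interpolate: 142 + 0.8·(147 − 142) = 142 + 0.8·5 = 146.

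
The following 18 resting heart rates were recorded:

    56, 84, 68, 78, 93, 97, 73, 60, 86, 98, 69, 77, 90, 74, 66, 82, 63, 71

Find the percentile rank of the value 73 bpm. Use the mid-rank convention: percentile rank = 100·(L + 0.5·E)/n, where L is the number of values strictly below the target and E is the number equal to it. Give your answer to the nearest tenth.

41.7

Sorted: 56, 60, 63, 66, 68, 69, 71, 73, 74, 77, 78, 82, 84, 86, 90, 93, 97, 98.
Count below 73: L = 7; count equal: E = 1; n = 18.
Percentile rank = 100·(7 + 0.5·1)/18 = 100·7.5/18 = 41.67.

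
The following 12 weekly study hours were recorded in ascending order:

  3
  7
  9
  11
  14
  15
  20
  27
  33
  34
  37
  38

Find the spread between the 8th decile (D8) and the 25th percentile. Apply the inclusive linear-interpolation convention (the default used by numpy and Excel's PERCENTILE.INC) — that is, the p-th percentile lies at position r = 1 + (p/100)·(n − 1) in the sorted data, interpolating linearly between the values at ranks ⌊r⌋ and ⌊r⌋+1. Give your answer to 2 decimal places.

23.30

n = 12.
P25: r = 3.75; ranks 3–4 are 9, 11; interpolating gives 10.5.
P80: r = 9.8; ranks 9–10 are 33, 34; interpolating gives 33.8.
Difference: 33.8 − 10.5 = 23.3.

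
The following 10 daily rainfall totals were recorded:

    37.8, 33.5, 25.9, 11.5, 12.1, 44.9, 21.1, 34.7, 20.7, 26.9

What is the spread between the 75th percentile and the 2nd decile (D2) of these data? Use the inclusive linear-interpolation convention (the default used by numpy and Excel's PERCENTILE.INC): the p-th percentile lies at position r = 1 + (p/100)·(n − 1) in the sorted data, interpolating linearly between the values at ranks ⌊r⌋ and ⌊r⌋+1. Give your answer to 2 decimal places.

Sorted: 11.5, 12.1, 20.7, 21.1, 25.9, 26.9, 33.5, 34.7, 37.8, 44.9.
n = 10.
P20: r = 2.8; ranks 2–3 are 12.1, 20.7; interpolating gives 18.98.
P75: r = 7.75; ranks 7–8 are 33.5, 34.7; interpolating gives 34.4.
Difference: 34.4 − 18.98 = 15.42.

15.42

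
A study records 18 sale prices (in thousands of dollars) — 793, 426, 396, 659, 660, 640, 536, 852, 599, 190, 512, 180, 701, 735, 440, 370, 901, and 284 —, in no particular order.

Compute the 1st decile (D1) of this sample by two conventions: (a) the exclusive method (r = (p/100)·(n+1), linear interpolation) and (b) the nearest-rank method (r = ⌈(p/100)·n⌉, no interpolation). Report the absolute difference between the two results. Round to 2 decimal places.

1.00

Sorted: 180, 190, 284, 370, 396, 426, 440, 512, 536, 599, 640, 659, 660, 701, 735, 793, 852, 901.
n = 18.
(a) r = 1.9; between ranks 1 (180) and 2 (190): 189.
(b) the nearest-rank method: rank 2 → 190.
|189 − 190| = 1.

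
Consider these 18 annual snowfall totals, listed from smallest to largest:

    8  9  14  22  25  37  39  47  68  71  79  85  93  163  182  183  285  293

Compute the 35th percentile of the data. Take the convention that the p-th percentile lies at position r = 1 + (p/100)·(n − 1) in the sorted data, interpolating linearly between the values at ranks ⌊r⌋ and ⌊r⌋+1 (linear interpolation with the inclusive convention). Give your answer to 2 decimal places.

n = 18.
r = 1 + (35/100)·(18 − 1) = 1 + 5.95 = 6.95.
Rank 6 is 37 and rank 7 is 39.
Interpolate: 37 + 0.95·(39 − 37) = 37 + 0.95·2 = 38.9.

38.90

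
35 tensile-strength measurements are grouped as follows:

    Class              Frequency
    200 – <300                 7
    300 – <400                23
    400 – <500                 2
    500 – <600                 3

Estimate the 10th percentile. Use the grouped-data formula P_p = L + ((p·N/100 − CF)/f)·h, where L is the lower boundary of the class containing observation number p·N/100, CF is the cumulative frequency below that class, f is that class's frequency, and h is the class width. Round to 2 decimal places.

N = 35; target position k = 10/100 · 35 = 3.5.
Cumulative frequencies: 7, 30, 32, 35.
Observation 3.5 falls in the class 200 – <300.
L = 200, CF = 0, f = 7, h = 100.
P10 = 200 + ((3.5 − 0)/7)·100 = 200 + 50 = 250.

250.00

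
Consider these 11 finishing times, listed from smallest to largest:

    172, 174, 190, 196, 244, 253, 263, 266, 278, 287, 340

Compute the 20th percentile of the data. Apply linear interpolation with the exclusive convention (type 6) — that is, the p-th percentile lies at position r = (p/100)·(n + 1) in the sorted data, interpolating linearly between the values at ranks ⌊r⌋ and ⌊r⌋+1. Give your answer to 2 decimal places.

180.40

n = 11.
r = (20/100)·(11 + 1) = 2.4.
Rank 2 is 174 and rank 3 is 190.
Interpolate: 174 + 0.4·(190 − 174) = 174 + 0.4·16 = 180.4.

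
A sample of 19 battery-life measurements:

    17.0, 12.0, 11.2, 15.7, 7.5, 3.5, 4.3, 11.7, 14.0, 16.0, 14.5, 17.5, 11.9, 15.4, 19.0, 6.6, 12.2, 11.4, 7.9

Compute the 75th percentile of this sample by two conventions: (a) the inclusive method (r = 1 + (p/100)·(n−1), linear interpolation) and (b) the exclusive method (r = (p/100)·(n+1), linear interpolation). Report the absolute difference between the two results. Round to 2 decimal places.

0.15

Sorted: 3.5, 4.3, 6.6, 7.5, 7.9, 11.2, 11.4, 11.7, 11.9, 12.0, 12.2, 14.0, 14.5, 15.4, 15.7, 16.0, 17.0, 17.5, 19.0.
n = 19.
(a) r = 14.5; between ranks 14 (15.4) and 15 (15.7): 15.55.
(b) r = 15 → value at rank 15 = 15.7.
|15.55 − 15.7| = 0.15.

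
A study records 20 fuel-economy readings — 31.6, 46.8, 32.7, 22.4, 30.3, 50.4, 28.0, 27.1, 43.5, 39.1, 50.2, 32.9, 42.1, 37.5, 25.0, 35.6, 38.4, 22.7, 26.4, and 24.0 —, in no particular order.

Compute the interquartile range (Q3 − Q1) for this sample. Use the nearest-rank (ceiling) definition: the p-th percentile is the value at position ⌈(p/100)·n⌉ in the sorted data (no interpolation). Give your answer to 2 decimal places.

Sorted: 22.4, 22.7, 24.0, 25.0, 26.4, 27.1, 28.0, 30.3, 31.6, 32.7, 32.9, 35.6, 37.5, 38.4, 39.1, 42.1, 43.5, 46.8, 50.2, 50.4.
n = 20.
P25: rank ⌈25/100·20⌉ = 5 → 26.4.
P75: rank ⌈75/100·20⌉ = 15 → 39.1.
Difference: 39.1 − 26.4 = 12.7.

12.70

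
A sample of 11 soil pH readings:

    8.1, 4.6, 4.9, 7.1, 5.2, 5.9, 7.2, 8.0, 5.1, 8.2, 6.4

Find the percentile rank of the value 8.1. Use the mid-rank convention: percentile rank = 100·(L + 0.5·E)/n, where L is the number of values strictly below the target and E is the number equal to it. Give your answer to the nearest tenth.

Sorted: 4.6, 4.9, 5.1, 5.2, 5.9, 6.4, 7.1, 7.2, 8.0, 8.1, 8.2.
Count below 8.1: L = 9; count equal: E = 1; n = 11.
Percentile rank = 100·(9 + 0.5·1)/11 = 100·9.5/11 = 86.36.

86.4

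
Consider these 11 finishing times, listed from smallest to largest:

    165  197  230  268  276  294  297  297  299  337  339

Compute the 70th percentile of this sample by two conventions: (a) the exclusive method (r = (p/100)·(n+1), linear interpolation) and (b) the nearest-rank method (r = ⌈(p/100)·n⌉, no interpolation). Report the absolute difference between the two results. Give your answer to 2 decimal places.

n = 11.
(a) r = 8.4; between ranks 8 (297) and 9 (299): 297.8.
(b) the nearest-rank method: rank 8 → 297.
|297.8 − 297| = 0.8.

0.80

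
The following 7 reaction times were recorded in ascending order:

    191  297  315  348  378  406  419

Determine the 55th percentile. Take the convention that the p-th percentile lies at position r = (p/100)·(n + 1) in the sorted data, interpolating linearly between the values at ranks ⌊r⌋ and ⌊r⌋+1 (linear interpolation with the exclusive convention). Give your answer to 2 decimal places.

360.00

n = 7.
r = (55/100)·(7 + 1) = 4.4.
Rank 4 is 348 and rank 5 is 378.
Interpolate: 348 + 0.4·(378 − 348) = 348 + 0.4·30 = 360.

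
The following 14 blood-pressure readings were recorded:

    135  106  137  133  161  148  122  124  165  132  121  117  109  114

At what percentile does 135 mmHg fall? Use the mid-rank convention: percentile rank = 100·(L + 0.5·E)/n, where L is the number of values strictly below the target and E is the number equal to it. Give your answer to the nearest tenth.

Sorted: 106, 109, 114, 117, 121, 122, 124, 132, 133, 135, 137, 148, 161, 165.
Count below 135: L = 9; count equal: E = 1; n = 14.
Percentile rank = 100·(9 + 0.5·1)/14 = 100·9.5/14 = 67.86.

67.9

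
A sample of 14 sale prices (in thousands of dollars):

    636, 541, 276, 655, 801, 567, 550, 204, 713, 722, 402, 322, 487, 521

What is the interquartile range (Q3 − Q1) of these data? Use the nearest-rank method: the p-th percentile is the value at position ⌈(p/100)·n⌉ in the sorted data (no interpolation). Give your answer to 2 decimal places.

Sorted: 204, 276, 322, 402, 487, 521, 541, 550, 567, 636, 655, 713, 722, 801.
n = 14.
P25: rank ⌈25/100·14⌉ = 4 → 402.
P75: rank ⌈75/100·14⌉ = 11 → 655.
Difference: 655 − 402 = 253.

253.00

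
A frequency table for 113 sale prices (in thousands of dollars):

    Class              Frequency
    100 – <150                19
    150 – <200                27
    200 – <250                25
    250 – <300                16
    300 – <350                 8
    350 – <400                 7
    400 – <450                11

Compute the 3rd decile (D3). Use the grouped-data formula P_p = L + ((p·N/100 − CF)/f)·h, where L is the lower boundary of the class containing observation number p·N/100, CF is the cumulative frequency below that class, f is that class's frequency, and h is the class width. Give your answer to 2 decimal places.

N = 113; target position k = 30/100 · 113 = 33.9.
Cumulative frequencies: 19, 46, 71, 87, 95, 102, 113.
Observation 33.9 falls in the class 150 – <200.
L = 150, CF = 19, f = 27, h = 50.
P30 = 150 + ((33.9 − 19)/27)·50 = 150 + 27.5926 = 177.593.

177.59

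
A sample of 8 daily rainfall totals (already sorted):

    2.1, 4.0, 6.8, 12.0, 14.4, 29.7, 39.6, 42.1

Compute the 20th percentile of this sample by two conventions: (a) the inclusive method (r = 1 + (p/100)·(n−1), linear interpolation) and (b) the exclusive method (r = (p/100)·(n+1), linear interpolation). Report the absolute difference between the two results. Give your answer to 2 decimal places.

1.50

n = 8.
(a) r = 2.4; between ranks 2 (4.0) and 3 (6.8): 5.12.
(b) r = 1.8; between ranks 1 (2.1) and 2 (4.0): 3.62.
|5.12 − 3.62| = 1.5.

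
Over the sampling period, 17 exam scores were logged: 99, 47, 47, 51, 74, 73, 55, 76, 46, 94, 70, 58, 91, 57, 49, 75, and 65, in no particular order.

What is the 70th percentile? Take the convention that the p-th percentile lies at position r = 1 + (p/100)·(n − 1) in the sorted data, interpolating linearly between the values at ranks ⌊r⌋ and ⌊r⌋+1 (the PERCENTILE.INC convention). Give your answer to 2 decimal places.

74.20

Sorted: 46, 47, 47, 49, 51, 55, 57, 58, 65, 70, 73, 74, 75, 76, 91, 94, 99.
n = 17.
r = 1 + (70/100)·(17 − 1) = 1 + 11.2 = 12.2.
Rank 12 is 74 and rank 13 is 75.
Interpolate: 74 + 0.2·(75 − 74) = 74 + 0.2·1 = 74.2.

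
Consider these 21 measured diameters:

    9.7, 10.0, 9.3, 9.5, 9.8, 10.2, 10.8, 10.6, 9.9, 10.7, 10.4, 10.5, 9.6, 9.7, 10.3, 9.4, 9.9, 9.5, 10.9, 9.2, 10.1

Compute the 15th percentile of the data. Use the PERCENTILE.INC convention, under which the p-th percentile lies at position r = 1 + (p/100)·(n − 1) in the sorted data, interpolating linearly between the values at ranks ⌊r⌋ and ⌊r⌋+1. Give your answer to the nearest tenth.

Sorted: 9.2, 9.3, 9.4, 9.5, 9.5, 9.6, 9.7, 9.7, 9.8, 9.9, 9.9, 10.0, 10.1, 10.2, 10.3, 10.4, 10.5, 10.6, 10.7, 10.8, 10.9.
n = 21.
r = 1 + (15/100)·(21 − 1) = 1 + 3 = 4.
r is an integer, so P15 is the value at rank 4: 9.5.

9.5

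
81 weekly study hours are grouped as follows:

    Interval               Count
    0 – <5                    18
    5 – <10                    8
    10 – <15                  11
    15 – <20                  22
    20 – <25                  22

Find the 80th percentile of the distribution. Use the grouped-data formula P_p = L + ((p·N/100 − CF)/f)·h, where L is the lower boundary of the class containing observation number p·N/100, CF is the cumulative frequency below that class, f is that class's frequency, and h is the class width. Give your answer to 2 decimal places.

N = 81; target position k = 80/100 · 81 = 64.8.
Cumulative frequencies: 18, 26, 37, 59, 81.
Observation 64.8 falls in the class 20 – <25.
L = 20, CF = 59, f = 22, h = 5.
P80 = 20 + ((64.8 − 59)/22)·5 = 20 + 1.31818 = 21.3182.

21.32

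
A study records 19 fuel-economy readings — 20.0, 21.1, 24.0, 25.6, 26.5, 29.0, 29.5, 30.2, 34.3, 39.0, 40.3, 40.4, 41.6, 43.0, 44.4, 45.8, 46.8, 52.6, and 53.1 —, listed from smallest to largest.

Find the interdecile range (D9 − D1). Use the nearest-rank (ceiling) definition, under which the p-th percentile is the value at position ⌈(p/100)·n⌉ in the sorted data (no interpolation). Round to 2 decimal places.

n = 19.
P10: rank ⌈10/100·19⌉ = 2 → 21.1.
P90: rank ⌈90/100·19⌉ = 18 → 52.6.
Difference: 52.6 − 21.1 = 31.5.

31.50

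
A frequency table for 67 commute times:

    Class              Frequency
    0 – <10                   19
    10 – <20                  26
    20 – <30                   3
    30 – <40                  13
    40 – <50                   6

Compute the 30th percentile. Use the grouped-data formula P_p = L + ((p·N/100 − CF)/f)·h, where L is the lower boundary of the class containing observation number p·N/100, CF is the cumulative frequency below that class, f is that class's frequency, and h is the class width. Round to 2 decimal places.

N = 67; target position k = 30/100 · 67 = 20.1.
Cumulative frequencies: 19, 45, 48, 61, 67.
Observation 20.1 falls in the class 10 – <20.
L = 10, CF = 19, f = 26, h = 10.
P30 = 10 + ((20.1 − 19)/26)·10 = 10 + 0.423077 = 10.4231.

10.42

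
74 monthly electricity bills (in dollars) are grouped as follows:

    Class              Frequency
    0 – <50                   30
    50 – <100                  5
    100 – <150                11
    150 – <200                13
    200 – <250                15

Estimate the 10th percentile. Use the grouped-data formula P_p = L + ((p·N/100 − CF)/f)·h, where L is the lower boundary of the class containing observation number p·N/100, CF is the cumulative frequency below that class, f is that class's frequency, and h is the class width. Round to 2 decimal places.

N = 74; target position k = 10/100 · 74 = 7.4.
Cumulative frequencies: 30, 35, 46, 59, 74.
Observation 7.4 falls in the class 0 – <50.
L = 0, CF = 0, f = 30, h = 50.
P10 = 0 + ((7.4 − 0)/30)·50 = 0 + 12.3333 = 12.3333.

12.33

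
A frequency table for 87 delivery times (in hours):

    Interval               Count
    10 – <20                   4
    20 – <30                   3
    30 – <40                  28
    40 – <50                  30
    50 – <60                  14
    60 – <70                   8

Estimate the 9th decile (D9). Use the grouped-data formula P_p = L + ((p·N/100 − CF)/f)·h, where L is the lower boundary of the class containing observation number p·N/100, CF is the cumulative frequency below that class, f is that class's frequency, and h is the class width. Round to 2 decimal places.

N = 87; target position k = 90/100 · 87 = 78.3.
Cumulative frequencies: 4, 7, 35, 65, 79, 87.
Observation 78.3 falls in the class 50 – <60.
L = 50, CF = 65, f = 14, h = 10.
P90 = 50 + ((78.3 − 65)/14)·10 = 50 + 9.5 = 59.5.

59.50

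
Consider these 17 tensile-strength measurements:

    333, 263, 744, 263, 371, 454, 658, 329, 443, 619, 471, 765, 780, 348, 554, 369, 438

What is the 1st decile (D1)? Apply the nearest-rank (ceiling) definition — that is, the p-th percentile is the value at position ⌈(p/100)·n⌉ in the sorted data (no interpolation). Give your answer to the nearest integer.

263

Sorted: 263, 263, 329, 333, 348, 369, 371, 438, 443, 454, 471, 554, 619, 658, 744, 765, 780.
n = 17.
Position = ⌈10/100 · 17⌉ = ⌈1.7⌉ = 2.
The value at rank 2 is 263.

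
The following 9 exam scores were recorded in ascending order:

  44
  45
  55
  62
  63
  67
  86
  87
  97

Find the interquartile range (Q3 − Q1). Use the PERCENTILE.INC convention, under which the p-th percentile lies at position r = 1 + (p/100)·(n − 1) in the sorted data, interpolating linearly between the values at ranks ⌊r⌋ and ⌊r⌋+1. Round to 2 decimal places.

n = 9.
P25: r = 3 (integer) → 55.
P75: r = 7 (integer) → 86.
Difference: 86 − 55 = 31.

31.00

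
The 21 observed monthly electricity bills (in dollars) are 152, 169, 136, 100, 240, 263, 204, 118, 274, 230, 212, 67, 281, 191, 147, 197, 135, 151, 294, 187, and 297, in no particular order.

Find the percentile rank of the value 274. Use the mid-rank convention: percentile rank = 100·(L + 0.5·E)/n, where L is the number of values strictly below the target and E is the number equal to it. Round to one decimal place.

83.3

Sorted: 67, 100, 118, 135, 136, 147, 151, 152, 169, 187, 191, 197, 204, 212, 230, 240, 263, 274, 281, 294, 297.
Count below 274: L = 17; count equal: E = 1; n = 21.
Percentile rank = 100·(17 + 0.5·1)/21 = 100·17.5/21 = 83.33.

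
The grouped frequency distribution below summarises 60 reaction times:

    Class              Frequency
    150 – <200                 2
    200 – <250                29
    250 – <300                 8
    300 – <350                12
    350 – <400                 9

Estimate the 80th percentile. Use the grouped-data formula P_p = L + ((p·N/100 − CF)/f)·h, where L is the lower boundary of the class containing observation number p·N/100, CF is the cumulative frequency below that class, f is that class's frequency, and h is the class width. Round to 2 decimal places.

337.50

N = 60; target position k = 80/100 · 60 = 48.
Cumulative frequencies: 2, 31, 39, 51, 60.
Observation 48 falls in the class 300 – <350.
L = 300, CF = 39, f = 12, h = 50.
P80 = 300 + ((48 − 39)/12)·50 = 300 + 37.5 = 337.5.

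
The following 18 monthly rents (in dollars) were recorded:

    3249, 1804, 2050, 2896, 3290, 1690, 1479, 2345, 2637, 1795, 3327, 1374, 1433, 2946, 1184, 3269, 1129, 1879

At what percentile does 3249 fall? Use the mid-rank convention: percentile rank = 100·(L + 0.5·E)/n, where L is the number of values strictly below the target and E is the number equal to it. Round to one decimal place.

Sorted: 1129, 1184, 1374, 1433, 1479, 1690, 1795, 1804, 1879, 2050, 2345, 2637, 2896, 2946, 3249, 3269, 3290, 3327.
Count below 3249: L = 14; count equal: E = 1; n = 18.
Percentile rank = 100·(14 + 0.5·1)/18 = 100·14.5/18 = 80.56.

80.6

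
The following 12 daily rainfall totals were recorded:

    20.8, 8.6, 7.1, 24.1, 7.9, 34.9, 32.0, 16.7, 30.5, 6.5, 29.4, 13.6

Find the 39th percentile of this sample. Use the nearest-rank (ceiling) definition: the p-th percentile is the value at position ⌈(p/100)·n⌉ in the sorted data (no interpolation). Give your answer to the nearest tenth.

Sorted: 6.5, 7.1, 7.9, 8.6, 13.6, 16.7, 20.8, 24.1, 29.4, 30.5, 32.0, 34.9.
n = 12.
Position = ⌈39/100 · 12⌉ = ⌈4.68⌉ = 5.
The value at rank 5 is 13.6.

13.6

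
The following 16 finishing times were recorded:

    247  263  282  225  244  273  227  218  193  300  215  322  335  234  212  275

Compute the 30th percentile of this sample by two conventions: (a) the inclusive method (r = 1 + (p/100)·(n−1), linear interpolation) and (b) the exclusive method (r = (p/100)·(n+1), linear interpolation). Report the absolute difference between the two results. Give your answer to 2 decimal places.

Sorted: 193, 212, 215, 218, 225, 227, 234, 244, 247, 263, 273, 275, 282, 300, 322, 335.
n = 16.
(a) r = 5.5; between ranks 5 (225) and 6 (227): 226.
(b) r = 5.1; between ranks 5 (225) and 6 (227): 225.2.
|226 − 225.2| = 0.8.

0.80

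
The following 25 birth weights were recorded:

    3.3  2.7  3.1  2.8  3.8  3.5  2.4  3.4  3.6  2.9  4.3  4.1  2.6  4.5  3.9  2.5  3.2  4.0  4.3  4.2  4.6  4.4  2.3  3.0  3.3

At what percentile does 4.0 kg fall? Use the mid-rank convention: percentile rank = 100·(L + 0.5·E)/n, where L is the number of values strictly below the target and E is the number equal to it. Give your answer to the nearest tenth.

70.0

Sorted: 2.3, 2.4, 2.5, 2.6, 2.7, 2.8, 2.9, 3.0, 3.1, 3.2, 3.3, 3.3, 3.4, 3.5, 3.6, 3.8, 3.9, 4.0, 4.1, 4.2, 4.3, 4.3, 4.4, 4.5, 4.6.
Count below 4.0: L = 17; count equal: E = 1; n = 25.
Percentile rank = 100·(17 + 0.5·1)/25 = 100·17.5/25 = 70.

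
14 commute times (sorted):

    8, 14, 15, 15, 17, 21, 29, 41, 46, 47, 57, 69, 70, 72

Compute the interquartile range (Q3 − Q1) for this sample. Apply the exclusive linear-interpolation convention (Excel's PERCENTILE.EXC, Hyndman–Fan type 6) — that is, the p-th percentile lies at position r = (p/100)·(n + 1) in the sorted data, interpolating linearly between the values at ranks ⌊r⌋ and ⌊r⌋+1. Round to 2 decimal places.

45.00

n = 14.
P25: r = 3.75; ranks 3–4 are 15, 15; interpolating gives 15.
P75: r = 11.25; ranks 11–12 are 57, 69; interpolating gives 60.
Difference: 60 − 15 = 45.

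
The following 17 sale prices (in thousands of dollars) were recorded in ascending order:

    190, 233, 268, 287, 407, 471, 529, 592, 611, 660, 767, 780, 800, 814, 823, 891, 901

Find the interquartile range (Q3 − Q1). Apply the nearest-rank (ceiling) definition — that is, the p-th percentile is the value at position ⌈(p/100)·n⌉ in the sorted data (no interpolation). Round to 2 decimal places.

n = 17.
P25: rank ⌈25/100·17⌉ = 5 → 407.
P75: rank ⌈75/100·17⌉ = 13 → 800.
Difference: 800 − 407 = 393.

393.00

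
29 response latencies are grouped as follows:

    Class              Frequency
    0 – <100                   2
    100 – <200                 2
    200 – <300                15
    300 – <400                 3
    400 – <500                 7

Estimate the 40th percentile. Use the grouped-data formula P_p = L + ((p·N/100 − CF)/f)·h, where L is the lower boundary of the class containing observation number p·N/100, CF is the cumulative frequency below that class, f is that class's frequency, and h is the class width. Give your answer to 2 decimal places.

N = 29; target position k = 40/100 · 29 = 11.6.
Cumulative frequencies: 2, 4, 19, 22, 29.
Observation 11.6 falls in the class 200 – <300.
L = 200, CF = 4, f = 15, h = 100.
P40 = 200 + ((11.6 − 4)/15)·100 = 200 + 50.6667 = 250.667.

250.67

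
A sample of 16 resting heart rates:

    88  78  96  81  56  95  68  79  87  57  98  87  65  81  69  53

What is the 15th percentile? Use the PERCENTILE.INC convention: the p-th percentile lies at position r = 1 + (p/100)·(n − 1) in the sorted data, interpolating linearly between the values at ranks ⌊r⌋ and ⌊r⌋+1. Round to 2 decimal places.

59.00

Sorted: 53, 56, 57, 65, 68, 69, 78, 79, 81, 81, 87, 87, 88, 95, 96, 98.
n = 16.
r = 1 + (15/100)·(16 − 1) = 1 + 2.25 = 3.25.
Rank 3 is 57 and rank 4 is 65.
Interpolate: 57 + 0.25·(65 − 57) = 57 + 0.25·8 = 59.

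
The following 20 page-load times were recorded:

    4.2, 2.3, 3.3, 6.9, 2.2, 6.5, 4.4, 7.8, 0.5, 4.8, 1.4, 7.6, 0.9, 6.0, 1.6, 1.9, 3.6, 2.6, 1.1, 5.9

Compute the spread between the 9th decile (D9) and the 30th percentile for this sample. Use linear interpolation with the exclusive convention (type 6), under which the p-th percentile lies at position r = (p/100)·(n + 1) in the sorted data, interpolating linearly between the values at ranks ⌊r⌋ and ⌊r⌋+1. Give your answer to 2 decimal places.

5.54

Sorted: 0.5, 0.9, 1.1, 1.4, 1.6, 1.9, 2.2, 2.3, 2.6, 3.3, 3.6, 4.2, 4.4, 4.8, 5.9, 6.0, 6.5, 6.9, 7.6, 7.8.
n = 20.
P30: r = 6.3; ranks 6–7 are 1.9, 2.2; interpolating gives 1.99.
P90: r = 18.9; ranks 18–19 are 6.9, 7.6; interpolating gives 7.53.
Difference: 7.53 − 1.99 = 5.54.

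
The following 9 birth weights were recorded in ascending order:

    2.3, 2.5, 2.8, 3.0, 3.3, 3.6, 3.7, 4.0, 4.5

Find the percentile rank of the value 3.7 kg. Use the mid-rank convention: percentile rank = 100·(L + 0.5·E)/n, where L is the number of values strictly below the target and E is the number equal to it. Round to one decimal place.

72.2

Count below 3.7: L = 6; count equal: E = 1; n = 9.
Percentile rank = 100·(6 + 0.5·1)/9 = 100·6.5/9 = 72.22.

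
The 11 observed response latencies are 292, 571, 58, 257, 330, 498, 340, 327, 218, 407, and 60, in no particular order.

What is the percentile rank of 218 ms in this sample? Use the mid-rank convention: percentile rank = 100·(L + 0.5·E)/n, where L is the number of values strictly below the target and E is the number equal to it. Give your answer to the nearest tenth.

22.7

Sorted: 58, 60, 218, 257, 292, 327, 330, 340, 407, 498, 571.
Count below 218: L = 2; count equal: E = 1; n = 11.
Percentile rank = 100·(2 + 0.5·1)/11 = 100·2.5/11 = 22.73.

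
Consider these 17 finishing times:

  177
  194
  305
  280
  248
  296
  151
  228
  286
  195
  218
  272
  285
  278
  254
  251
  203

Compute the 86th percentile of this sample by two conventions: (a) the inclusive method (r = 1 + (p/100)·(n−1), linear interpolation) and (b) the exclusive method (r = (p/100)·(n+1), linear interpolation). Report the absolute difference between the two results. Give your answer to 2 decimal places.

Sorted: 151, 177, 194, 195, 203, 218, 228, 248, 251, 254, 272, 278, 280, 285, 286, 296, 305.
n = 17.
(a) r = 14.76; between ranks 14 (285) and 15 (286): 285.76.
(b) r = 15.48; between ranks 15 (286) and 16 (296): 290.8.
|285.76 − 290.8| = 5.04.

5.04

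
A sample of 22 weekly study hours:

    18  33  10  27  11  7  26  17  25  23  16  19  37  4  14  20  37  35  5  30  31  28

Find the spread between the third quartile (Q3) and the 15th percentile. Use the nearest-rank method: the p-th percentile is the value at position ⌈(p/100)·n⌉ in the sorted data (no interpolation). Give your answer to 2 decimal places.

20.00

Sorted: 4, 5, 7, 10, 11, 14, 16, 17, 18, 19, 20, 23, 25, 26, 27, 28, 30, 31, 33, 35, 37, 37.
n = 22.
P15: rank ⌈15/100·22⌉ = 4 → 10.
P75: rank ⌈75/100·22⌉ = 17 → 30.
Difference: 30 − 10 = 20.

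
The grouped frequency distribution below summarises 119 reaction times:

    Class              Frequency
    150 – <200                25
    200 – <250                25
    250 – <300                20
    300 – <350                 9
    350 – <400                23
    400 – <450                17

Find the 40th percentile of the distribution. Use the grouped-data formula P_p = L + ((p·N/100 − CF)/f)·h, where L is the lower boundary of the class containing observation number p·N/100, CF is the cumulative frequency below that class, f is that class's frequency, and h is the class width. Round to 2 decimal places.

245.20

N = 119; target position k = 40/100 · 119 = 47.6.
Cumulative frequencies: 25, 50, 70, 79, 102, 119.
Observation 47.6 falls in the class 200 – <250.
L = 200, CF = 25, f = 25, h = 50.
P40 = 200 + ((47.6 − 25)/25)·50 = 200 + 45.2 = 245.2.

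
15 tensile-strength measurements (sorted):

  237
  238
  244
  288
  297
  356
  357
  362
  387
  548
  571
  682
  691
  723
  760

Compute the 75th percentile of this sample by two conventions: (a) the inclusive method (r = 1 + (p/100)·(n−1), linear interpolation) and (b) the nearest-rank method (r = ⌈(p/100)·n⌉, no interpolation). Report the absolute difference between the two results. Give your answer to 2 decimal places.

n = 15.
(a) r = 11.5; between ranks 11 (571) and 12 (682): 626.5.
(b) the nearest-rank method: rank 12 → 682.
|626.5 − 682| = 55.5.

55.50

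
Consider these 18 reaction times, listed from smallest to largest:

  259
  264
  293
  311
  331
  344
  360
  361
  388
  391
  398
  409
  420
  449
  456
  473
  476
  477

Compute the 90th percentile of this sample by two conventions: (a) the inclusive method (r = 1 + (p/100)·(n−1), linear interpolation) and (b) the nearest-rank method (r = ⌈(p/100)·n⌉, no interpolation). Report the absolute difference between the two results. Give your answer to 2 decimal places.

2.10

n = 18.
(a) r = 16.3; between ranks 16 (473) and 17 (476): 473.9.
(b) the nearest-rank method: rank 17 → 476.
|473.9 − 476| = 2.1.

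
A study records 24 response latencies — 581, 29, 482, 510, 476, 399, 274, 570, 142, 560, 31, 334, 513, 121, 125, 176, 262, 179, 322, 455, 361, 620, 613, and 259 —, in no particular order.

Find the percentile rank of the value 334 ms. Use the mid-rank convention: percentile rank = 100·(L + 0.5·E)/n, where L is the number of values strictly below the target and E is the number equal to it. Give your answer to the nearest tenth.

Sorted: 29, 31, 121, 125, 142, 176, 179, 259, 262, 274, 322, 334, 361, 399, 455, 476, 482, 510, 513, 560, 570, 581, 613, 620.
Count below 334: L = 11; count equal: E = 1; n = 24.
Percentile rank = 100·(11 + 0.5·1)/24 = 100·11.5/24 = 47.92.

47.9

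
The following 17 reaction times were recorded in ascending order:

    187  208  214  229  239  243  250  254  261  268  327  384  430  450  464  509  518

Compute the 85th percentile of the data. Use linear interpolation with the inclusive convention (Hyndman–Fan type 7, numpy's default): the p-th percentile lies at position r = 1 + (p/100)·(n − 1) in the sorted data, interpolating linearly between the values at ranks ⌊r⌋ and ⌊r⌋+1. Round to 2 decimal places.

458.40

n = 17.
r = 1 + (85/100)·(17 − 1) = 1 + 13.6 = 14.6.
Rank 14 is 450 and rank 15 is 464.
Interpolate: 450 + 0.6·(464 − 450) = 450 + 0.6·14 = 458.4.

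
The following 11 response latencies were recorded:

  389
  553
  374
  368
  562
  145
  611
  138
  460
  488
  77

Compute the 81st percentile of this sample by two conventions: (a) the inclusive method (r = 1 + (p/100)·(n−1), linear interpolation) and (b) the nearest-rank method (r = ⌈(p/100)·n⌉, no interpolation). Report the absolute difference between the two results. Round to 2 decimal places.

0.90

Sorted: 77, 138, 145, 368, 374, 389, 460, 488, 553, 562, 611.
n = 11.
(a) r = 9.1; between ranks 9 (553) and 10 (562): 553.9.
(b) the nearest-rank method: rank 9 → 553.
|553.9 − 553| = 0.9.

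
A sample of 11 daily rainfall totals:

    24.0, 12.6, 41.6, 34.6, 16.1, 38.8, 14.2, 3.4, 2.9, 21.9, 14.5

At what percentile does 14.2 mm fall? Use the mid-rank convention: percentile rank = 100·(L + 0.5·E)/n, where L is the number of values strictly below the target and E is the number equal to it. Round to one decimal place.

Sorted: 2.9, 3.4, 12.6, 14.2, 14.5, 16.1, 21.9, 24.0, 34.6, 38.8, 41.6.
Count below 14.2: L = 3; count equal: E = 1; n = 11.
Percentile rank = 100·(3 + 0.5·1)/11 = 100·3.5/11 = 31.82.

31.8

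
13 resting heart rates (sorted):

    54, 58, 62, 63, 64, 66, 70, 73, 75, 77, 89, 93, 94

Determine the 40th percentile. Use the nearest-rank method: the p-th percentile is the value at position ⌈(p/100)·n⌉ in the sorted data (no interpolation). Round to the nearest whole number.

66

n = 13.
Position = ⌈40/100 · 13⌉ = ⌈5.2⌉ = 6.
The value at rank 6 is 66.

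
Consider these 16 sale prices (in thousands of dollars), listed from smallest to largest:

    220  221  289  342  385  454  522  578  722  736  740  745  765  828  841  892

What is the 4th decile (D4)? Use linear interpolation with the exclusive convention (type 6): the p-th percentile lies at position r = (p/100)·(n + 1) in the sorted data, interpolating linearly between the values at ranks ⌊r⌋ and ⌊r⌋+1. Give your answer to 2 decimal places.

n = 16.
r = (40/100)·(16 + 1) = 6.8.
Rank 6 is 454 and rank 7 is 522.
Interpolate: 454 + 0.8·(522 − 454) = 454 + 0.8·68 = 508.4.

508.40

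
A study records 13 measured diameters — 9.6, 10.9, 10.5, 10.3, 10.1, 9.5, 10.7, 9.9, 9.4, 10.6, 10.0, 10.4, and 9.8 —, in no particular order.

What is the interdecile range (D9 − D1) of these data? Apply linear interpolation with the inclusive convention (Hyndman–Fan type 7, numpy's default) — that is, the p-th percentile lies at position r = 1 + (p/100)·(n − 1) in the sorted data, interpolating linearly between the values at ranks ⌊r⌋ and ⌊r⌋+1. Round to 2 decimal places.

1.16

Sorted: 9.4, 9.5, 9.6, 9.8, 9.9, 10.0, 10.1, 10.3, 10.4, 10.5, 10.6, 10.7, 10.9.
n = 13.
P10: r = 2.2; ranks 2–3 are 9.5, 9.6; interpolating gives 9.52.
P90: r = 11.8; ranks 11–12 are 10.6, 10.7; interpolating gives 10.68.
Difference: 10.68 − 9.52 = 1.16.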